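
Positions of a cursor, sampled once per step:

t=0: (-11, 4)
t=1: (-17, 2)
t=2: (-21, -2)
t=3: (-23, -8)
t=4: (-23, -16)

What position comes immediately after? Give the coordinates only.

(-21, -26)

Successive displacements: (-6, -2), (-4, -4), (-2, -6), (+0, -8) — each changes by (+2, -2).
step 5: (-23, -16) + (+2, -10) → (-21, -26)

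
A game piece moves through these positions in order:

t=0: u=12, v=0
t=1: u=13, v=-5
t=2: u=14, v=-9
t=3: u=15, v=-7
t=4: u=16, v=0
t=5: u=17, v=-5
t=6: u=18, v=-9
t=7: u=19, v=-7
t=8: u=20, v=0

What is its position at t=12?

U: linear, +1 per step → 24 at step 12.
V: cycles through 0, -5, -9, -7 every 4 steps. Step 12 lands at position 0 of the cycle → 0.

u=24, v=0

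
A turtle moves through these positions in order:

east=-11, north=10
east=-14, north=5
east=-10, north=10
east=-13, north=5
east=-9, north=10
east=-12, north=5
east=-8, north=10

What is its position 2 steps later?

The moves between consecutive positions are (-3,-5), (+4,+5), (-3,-5), (+4,+5), (-3,-5), (+4,+5); they repeat the 2-cycle [(-3,-5), (+4,+5)].
step 7: apply (-3,-5) → east=-11, north=5
step 8: apply (+4,+5) → east=-7, north=10

east=-7, north=10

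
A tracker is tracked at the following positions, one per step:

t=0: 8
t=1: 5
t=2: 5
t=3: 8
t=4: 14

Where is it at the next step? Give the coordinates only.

Taking differences between consecutive positions: -3, +0, +3, +6. These grow by +3 each step.
step 5: 14 + 9 → 23

23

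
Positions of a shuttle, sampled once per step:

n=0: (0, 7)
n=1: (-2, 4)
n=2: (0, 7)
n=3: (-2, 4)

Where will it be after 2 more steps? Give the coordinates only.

Step-to-step displacements: (-2, -3), (+2, +3), (-2, -3); each is -1× the previous.
step 4: (-2, 4) + (+2, +3) → (0, 7)
step 5: (0, 7) + (-2, -3) → (-2, 4)

(-2, 4)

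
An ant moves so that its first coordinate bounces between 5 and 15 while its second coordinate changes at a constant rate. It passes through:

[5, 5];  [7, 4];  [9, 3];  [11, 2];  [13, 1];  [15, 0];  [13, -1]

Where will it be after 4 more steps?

[5, -5]

The first coordinate travels 2 per step and bounces off the walls at 5 and 15.
  step 7: 13 → 11
  step 8: 11 → 9
  step 9: 9 → 7
  step 10: 7 → 5
The second coordinate changes by -1 each step: at step 10 it is -5.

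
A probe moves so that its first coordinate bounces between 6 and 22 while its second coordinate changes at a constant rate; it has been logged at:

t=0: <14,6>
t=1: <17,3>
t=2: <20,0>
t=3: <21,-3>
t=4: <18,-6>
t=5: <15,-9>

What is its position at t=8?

<6,-18>

The first coordinate reflects between 6 and 22, moving 3 per step.
  step 6: 15 → 12
  step 7: 12 → 9
  step 8: 9 → 6
The second coordinate changes by -3 each step: at step 8 it is -18.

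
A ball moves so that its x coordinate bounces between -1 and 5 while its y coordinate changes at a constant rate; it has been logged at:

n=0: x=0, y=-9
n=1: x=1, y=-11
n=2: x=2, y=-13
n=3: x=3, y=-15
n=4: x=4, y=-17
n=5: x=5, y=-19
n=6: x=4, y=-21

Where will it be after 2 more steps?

x=2, y=-25

The x coordinate travels 1 per step and bounces off the walls at -1 and 5.
  step 7: 4 → 3
  step 8: 3 → 2
The y coordinate changes by -2 each step: at step 8 it is -25.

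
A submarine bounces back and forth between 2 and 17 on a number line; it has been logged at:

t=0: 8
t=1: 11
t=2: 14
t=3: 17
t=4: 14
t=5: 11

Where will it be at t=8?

The value reflects between 2 and 17, moving 3 per step.
  step 6: 11 → 8
  step 7: 8 → 5
  step 8: 5 → 2

2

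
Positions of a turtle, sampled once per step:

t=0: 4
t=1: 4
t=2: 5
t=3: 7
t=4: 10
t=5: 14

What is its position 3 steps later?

32

Successive displacements: +0, +1, +2, +3, +4 — each changes by +1.
step 6: 14 + 5 → 19
step 7: 19 + 6 → 25
step 8: 25 + 7 → 32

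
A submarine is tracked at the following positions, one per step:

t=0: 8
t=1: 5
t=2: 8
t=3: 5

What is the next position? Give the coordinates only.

8

The jumps are -3, +3, -3 — a geometric progression with ratio -1.
step 4: 5 + 3 → 8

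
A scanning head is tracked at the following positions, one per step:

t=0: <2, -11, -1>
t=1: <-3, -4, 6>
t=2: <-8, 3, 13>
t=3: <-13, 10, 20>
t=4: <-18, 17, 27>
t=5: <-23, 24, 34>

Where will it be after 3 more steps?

<-38, 45, 55>

Constant displacement of <-5, +7, +7> per step.
step 6: <-23, 24, 34> + <-5, +7, +7> → <-28, 31, 41>
step 7: <-28, 31, 41> + <-5, +7, +7> → <-33, 38, 48>
step 8: <-33, 38, 48> + <-5, +7, +7> → <-38, 45, 55>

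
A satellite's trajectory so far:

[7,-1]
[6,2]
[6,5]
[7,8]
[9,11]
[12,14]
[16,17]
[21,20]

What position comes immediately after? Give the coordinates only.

Taking differences between consecutive positions: [-1,+3], [+0,+3], [+1,+3], [+2,+3], [+3,+3], [+4,+3], [+5,+3]. These grow by [+1,+0] each step.
step 8: [21,20] + [+6,+3] → [27,23]

[27,23]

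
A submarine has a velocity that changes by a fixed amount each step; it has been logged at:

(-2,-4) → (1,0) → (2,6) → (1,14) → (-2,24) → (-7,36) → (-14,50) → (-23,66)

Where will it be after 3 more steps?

First differences are (+3,+4), (+1,+6), (-1,+8), (-3,+10), (-5,+12), (-7,+14), (-9,+16); their common second difference is (-2,+2) (constant acceleration).
step 8: (-23,66) + (-11,+18) → (-34,84)
step 9: (-34,84) + (-13,+20) → (-47,104)
step 10: (-47,104) + (-15,+22) → (-62,126)

(-62,126)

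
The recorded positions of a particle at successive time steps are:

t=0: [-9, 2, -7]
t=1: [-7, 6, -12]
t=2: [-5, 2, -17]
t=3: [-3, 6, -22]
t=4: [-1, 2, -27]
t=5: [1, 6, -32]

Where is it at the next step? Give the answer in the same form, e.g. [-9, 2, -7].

First: linear, +2 per step → 3 at step 6.
Second: cycles through 2, 6 every 2 steps. Step 6 lands at position 0 of the cycle → 2.
Third: linear, -5 per step → -37 at step 6.

[3, 2, -37]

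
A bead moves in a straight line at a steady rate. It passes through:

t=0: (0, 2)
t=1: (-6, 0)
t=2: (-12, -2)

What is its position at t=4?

Each step adds (-6, -2) to the position.
step 3: (-12, -2) + (-6, -2) → (-18, -4)
step 4: (-18, -4) + (-6, -2) → (-24, -6)

(-24, -6)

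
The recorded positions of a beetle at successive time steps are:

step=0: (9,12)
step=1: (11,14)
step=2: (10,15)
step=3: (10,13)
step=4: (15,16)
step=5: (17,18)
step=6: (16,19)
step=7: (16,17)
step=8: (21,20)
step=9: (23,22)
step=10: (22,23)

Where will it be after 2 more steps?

The moves between consecutive positions are (+2,+2), (-1,+1), (+0,-2), (+5,+3), (+2,+2), (-1,+1), (+0,-2), (+5,+3), (+2,+2), (-1,+1); they repeat the 4-cycle [(+2,+2), (-1,+1), (+0,-2), (+5,+3)].
step 11: apply (+0,-2) → (22,21)
step 12: apply (+5,+3) → (27,24)

(27,24)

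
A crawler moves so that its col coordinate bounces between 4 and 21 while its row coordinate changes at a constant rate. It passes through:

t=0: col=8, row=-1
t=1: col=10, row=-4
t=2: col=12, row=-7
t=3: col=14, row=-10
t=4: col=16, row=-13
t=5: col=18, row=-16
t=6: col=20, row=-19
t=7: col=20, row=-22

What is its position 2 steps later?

The col coordinate reflects between 4 and 21, moving 2 per step.
  step 8: 20 → 18
  step 9: 18 → 16
The row coordinate changes by -3 each step: at step 9 it is -28.

col=16, row=-28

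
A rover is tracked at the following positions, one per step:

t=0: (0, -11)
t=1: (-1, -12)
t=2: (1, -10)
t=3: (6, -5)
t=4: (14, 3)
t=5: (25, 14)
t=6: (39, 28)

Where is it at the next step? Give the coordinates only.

Successive displacements: (-1, -1), (+2, +2), (+5, +5), (+8, +8), (+11, +11), (+14, +14) — each changes by (+3, +3).
step 7: (39, 28) + (+17, +17) → (56, 45)

(56, 45)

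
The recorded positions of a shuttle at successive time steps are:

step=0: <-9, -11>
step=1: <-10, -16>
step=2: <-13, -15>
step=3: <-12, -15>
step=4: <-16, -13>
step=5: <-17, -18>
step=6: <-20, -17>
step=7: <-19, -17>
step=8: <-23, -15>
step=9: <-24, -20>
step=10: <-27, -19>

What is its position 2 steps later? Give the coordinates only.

<-30, -17>

The moves between consecutive positions are <-1, -5>, <-3, +1>, <+1, +0>, <-4, +2>, <-1, -5>, <-3, +1>, <+1, +0>, <-4, +2>, <-1, -5>, <-3, +1>; they repeat the 4-cycle [<-1, -5>, <-3, +1>, <+1, +0>, <-4, +2>].
step 11: apply <+1, +0> → <-26, -19>
step 12: apply <-4, +2> → <-30, -17>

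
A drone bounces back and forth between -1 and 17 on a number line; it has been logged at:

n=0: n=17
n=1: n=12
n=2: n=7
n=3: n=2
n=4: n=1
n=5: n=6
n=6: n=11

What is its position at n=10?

n=3

The value reflects between -1 and 17, moving 5 per step.
  step 7: 11 → 16
  step 8: 16 → 13
  step 9: 13 → 8
  step 10: 8 → 3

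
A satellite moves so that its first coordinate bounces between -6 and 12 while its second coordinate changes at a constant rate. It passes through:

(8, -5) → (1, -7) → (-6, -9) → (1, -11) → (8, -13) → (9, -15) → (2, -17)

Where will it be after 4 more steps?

The first coordinate travels 7 per step and bounces off the walls at -6 and 12.
  step 7: 2 → -5
  step 8: -5 → 0
  step 9: 0 → 7
  step 10: 7 → 10
The second coordinate changes by -2 each step: at step 10 it is -25.

(10, -25)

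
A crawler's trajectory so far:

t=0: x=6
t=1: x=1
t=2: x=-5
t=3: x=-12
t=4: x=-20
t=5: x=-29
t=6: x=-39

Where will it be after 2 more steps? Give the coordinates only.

First differences are -5, -6, -7, -8, -9, -10; their common second difference is -1 (constant acceleration).
step 7: -39 − 11 → x=-50
step 8: -50 − 12 → x=-62

x=-62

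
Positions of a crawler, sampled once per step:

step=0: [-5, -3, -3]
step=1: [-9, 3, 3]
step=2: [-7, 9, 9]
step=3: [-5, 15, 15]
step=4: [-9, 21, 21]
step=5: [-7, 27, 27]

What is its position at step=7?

[-9, 39, 39]

The first coordinate repeats the cycle [-5, -9, -7] with period 3; step 7 mod 3 = 1, giving -9.
The second coordinate changes by +6 each step, so at step 7 it is -3 + 7·(6) = 39.
The third coordinate changes by +6 each step, so at step 7 it is -3 + 7·(6) = 39.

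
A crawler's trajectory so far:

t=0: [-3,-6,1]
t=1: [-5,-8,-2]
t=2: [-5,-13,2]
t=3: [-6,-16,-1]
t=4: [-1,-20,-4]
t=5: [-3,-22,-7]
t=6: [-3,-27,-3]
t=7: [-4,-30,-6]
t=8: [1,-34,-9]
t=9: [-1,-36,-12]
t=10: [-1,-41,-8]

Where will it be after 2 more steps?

The moves between consecutive positions are [-2,-2,-3], [+0,-5,+4], [-1,-3,-3], [+5,-4,-3], [-2,-2,-3], [+0,-5,+4], [-1,-3,-3], [+5,-4,-3], [-2,-2,-3], [+0,-5,+4]; they repeat the 4-cycle [[-2,-2,-3], [+0,-5,+4], [-1,-3,-3], [+5,-4,-3]].
step 11: apply [-1,-3,-3] → [-2,-44,-11]
step 12: apply [+5,-4,-3] → [3,-48,-14]

[3,-48,-14]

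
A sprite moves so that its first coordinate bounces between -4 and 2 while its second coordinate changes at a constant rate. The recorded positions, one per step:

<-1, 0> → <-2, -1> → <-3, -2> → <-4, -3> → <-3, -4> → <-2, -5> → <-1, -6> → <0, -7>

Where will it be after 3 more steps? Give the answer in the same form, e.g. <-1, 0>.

The first coordinate reflects between -4 and 2, moving 1 per step.
  step 8: 0 → 1
  step 9: 1 → 2
  step 10: 2 → 1
The second coordinate changes by -1 each step: at step 10 it is -10.

<1, -10>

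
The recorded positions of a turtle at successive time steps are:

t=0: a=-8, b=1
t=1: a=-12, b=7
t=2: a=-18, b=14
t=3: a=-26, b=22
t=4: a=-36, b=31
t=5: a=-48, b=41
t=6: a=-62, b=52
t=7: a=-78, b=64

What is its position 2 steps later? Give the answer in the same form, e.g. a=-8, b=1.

Taking differences between consecutive positions: (-4, +6), (-6, +7), (-8, +8), (-10, +9), (-12, +10), (-14, +11), (-16, +12). These grow by (-2, +1) each step.
step 8: a=-78, b=64 + (-18, +13) → a=-96, b=77
step 9: a=-96, b=77 + (-20, +14) → a=-116, b=91

a=-116, b=91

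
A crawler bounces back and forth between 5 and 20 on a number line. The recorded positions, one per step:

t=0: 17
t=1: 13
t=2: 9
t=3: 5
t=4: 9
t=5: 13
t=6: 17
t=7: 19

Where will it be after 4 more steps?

7

The value travels 4 per step and bounces off the walls at 5 and 20.
  step 8: 19 → 15
  step 9: 15 → 11
  step 10: 11 → 7
  step 11: 7 → 7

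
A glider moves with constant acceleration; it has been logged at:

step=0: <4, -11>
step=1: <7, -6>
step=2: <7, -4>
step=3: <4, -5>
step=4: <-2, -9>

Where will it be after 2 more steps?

Successive displacements: <+3, +5>, <+0, +2>, <-3, -1>, <-6, -4> — each changes by <-3, -3>.
step 5: <-2, -9> + <-9, -7> → <-11, -16>
step 6: <-11, -16> + <-12, -10> → <-23, -26>

<-23, -26>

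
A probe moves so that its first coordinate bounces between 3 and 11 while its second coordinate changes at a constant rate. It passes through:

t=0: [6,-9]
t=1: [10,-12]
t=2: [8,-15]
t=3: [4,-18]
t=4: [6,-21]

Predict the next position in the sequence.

The first coordinate travels 4 per step and bounces off the walls at 3 and 11.
  step 5: 6 → 10
The second coordinate changes by -3 each step: at step 5 it is -24.

[10,-24]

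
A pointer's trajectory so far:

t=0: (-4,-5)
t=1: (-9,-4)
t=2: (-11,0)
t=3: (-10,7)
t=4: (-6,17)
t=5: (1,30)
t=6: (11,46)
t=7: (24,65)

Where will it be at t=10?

(81,140)

First differences are (-5,+1), (-2,+4), (+1,+7), (+4,+10), (+7,+13), (+10,+16), (+13,+19); their common second difference is (+3,+3) (constant acceleration).
step 8: (24,65) + (+16,+22) → (40,87)
step 9: (40,87) + (+19,+25) → (59,112)
step 10: (59,112) + (+22,+28) → (81,140)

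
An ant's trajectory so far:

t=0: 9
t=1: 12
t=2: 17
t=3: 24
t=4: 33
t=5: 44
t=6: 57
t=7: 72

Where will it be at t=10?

Taking differences between consecutive positions: +3, +5, +7, +9, +11, +13, +15. These grow by +2 each step.
step 8: 72 + 17 → 89
step 9: 89 + 19 → 108
step 10: 108 + 21 → 129

129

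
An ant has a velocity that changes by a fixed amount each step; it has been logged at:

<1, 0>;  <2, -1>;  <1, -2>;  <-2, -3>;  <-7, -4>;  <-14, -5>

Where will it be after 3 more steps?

<-47, -8>

First differences are <+1, -1>, <-1, -1>, <-3, -1>, <-5, -1>, <-7, -1>; their common second difference is <-2, +0> (constant acceleration).
step 6: <-14, -5> + <-9, -1> → <-23, -6>
step 7: <-23, -6> + <-11, -1> → <-34, -7>
step 8: <-34, -7> + <-13, -1> → <-47, -8>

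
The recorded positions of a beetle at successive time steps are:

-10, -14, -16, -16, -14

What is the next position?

-10

First differences are -4, -2, +0, +2; their common second difference is +2 (constant acceleration).
step 5: -14 + 4 → -10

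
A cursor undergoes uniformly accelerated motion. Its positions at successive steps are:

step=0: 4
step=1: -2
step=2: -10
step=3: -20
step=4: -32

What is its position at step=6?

Taking differences between consecutive positions: -6, -8, -10, -12. These grow by -2 each step.
step 5: -32 − 14 → -46
step 6: -46 − 16 → -62

-62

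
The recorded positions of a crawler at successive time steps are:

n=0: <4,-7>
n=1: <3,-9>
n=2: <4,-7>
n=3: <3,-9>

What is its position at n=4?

Consecutive displacements <-1,-2>, <+1,+2>, <-1,-2> scale by a factor of -1 each step.
step 4: <3,-9> + <+1,+2> → <4,-7>

<4,-7>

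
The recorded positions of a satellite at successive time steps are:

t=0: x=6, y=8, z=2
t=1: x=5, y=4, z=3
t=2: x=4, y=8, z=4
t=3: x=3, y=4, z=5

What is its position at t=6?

X: linear, -1 per step → 0 at step 6.
Y: cycles through 8, 4 every 2 steps. Step 6 lands at position 0 of the cycle → 8.
Z: linear, +1 per step → 8 at step 6.

x=0, y=8, z=8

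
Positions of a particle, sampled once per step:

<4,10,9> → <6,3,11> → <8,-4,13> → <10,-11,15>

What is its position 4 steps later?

<18,-39,23>

Each step adds <+2,-7,+2> to the position.
step 4: <10,-11,15> + <+2,-7,+2> → <12,-18,17>
step 5: <12,-18,17> + <+2,-7,+2> → <14,-25,19>
step 6: <14,-25,19> + <+2,-7,+2> → <16,-32,21>
step 7: <16,-32,21> + <+2,-7,+2> → <18,-39,23>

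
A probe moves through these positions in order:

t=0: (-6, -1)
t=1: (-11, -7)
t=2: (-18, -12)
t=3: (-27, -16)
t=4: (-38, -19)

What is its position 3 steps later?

Taking differences between consecutive positions: (-5, -6), (-7, -5), (-9, -4), (-11, -3). These grow by (-2, +1) each step.
step 5: (-38, -19) + (-13, -2) → (-51, -21)
step 6: (-51, -21) + (-15, -1) → (-66, -22)
step 7: (-66, -22) + (-17, +0) → (-83, -22)

(-83, -22)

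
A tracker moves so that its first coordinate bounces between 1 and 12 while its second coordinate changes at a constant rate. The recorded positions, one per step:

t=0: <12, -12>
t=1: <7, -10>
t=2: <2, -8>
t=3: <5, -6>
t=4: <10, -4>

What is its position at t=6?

The first coordinate travels 5 per step and bounces off the walls at 1 and 12.
  step 5: 10 → 9
  step 6: 9 → 4
The second coordinate changes by +2 each step: at step 6 it is 0.

<4, 0>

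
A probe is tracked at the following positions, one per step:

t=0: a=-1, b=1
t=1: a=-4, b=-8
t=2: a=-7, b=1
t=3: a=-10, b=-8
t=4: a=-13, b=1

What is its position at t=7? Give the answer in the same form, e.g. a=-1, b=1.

a=-22, b=-8

A: linear, -3 per step → -22 at step 7.
B: cycles through 1, -8 every 2 steps. Step 7 lands at position 1 of the cycle → -8.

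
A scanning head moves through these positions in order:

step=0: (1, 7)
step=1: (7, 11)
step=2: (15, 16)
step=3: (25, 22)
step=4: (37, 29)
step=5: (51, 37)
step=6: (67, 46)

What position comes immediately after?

Successive displacements: (+6, +4), (+8, +5), (+10, +6), (+12, +7), (+14, +8), (+16, +9) — each changes by (+2, +1).
step 7: (67, 46) + (+18, +10) → (85, 56)

(85, 56)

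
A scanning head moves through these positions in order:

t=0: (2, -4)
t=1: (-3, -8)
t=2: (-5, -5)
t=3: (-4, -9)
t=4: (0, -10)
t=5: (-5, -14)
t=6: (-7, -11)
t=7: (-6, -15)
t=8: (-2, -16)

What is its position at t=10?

(-9, -17)

The moves between consecutive positions are (-5, -4), (-2, +3), (+1, -4), (+4, -1), (-5, -4), (-2, +3), (+1, -4), (+4, -1); they repeat the 4-cycle [(-5, -4), (-2, +3), (+1, -4), (+4, -1)].
step 9: apply (-5, -4) → (-7, -20)
step 10: apply (-2, +3) → (-9, -17)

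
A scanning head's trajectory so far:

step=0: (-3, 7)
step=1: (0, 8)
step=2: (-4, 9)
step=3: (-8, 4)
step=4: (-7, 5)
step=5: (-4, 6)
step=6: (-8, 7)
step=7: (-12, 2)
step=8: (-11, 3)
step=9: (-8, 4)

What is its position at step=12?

Differencing gives (+3, +1), (-4, +1), (-4, -5), (+1, +1), (+3, +1), (-4, +1), (-4, -5), (+1, +1), (+3, +1). This is the pattern (+3, +1), (-4, +1), (-4, -5), (+1, +1) repeated.
step 10: apply (-4, +1) → (-12, 5)
step 11: apply (-4, -5) → (-16, 0)
step 12: apply (+1, +1) → (-15, 1)

(-15, 1)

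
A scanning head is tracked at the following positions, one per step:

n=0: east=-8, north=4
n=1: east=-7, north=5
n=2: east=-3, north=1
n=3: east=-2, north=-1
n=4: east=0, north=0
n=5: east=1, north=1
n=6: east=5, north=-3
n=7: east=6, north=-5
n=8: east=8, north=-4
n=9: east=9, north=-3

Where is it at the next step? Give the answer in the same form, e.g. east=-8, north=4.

Step-to-step displacements: (+1, +1), (+4, -4), (+1, -2), (+2, +1), (+1, +1), (+4, -4), (+1, -2), (+2, +1), (+1, +1) — a repeating cycle of length 4.
step 10: apply (+4, -4) → east=13, north=-7

east=13, north=-7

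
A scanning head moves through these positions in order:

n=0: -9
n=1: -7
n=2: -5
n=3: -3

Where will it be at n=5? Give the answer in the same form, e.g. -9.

Constant displacement of +2 per step.
step 4: -3 + 2 → -1
step 5: -1 + 2 → 1

1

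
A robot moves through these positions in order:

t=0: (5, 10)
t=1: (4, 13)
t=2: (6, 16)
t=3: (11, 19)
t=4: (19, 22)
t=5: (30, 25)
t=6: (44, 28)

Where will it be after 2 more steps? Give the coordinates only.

(81, 34)

First differences are (-1, +3), (+2, +3), (+5, +3), (+8, +3), (+11, +3), (+14, +3); their common second difference is (+3, +0) (constant acceleration).
step 7: (44, 28) + (+17, +3) → (61, 31)
step 8: (61, 31) + (+20, +3) → (81, 34)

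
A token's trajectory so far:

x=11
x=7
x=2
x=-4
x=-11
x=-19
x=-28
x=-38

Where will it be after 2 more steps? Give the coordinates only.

x=-61

First differences are -4, -5, -6, -7, -8, -9, -10; their common second difference is -1 (constant acceleration).
step 8: -38 − 11 → x=-49
step 9: -49 − 12 → x=-61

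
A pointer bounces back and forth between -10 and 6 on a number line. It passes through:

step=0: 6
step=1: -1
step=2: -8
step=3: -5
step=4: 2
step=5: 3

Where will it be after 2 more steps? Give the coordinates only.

The value travels 7 per step and bounces off the walls at -10 and 6.
  step 6: 3 → -4
  step 7: -4 → -9

-9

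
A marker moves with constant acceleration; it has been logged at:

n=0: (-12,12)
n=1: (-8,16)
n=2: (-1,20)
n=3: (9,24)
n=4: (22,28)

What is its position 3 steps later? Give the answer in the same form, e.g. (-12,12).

(79,40)

First differences are (+4,+4), (+7,+4), (+10,+4), (+13,+4); their common second difference is (+3,+0) (constant acceleration).
step 5: (22,28) + (+16,+4) → (38,32)
step 6: (38,32) + (+19,+4) → (57,36)
step 7: (57,36) + (+22,+4) → (79,40)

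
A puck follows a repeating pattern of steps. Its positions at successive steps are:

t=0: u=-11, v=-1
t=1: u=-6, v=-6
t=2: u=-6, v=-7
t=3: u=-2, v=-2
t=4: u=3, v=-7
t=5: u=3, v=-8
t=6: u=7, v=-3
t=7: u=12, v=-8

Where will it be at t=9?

u=16, v=-4

Differencing gives (+5,-5), (+0,-1), (+4,+5), (+5,-5), (+0,-1), (+4,+5), (+5,-5). This is the pattern (+5,-5), (+0,-1), (+4,+5) repeated.
step 8: apply (+0,-1) → u=12, v=-9
step 9: apply (+4,+5) → u=16, v=-4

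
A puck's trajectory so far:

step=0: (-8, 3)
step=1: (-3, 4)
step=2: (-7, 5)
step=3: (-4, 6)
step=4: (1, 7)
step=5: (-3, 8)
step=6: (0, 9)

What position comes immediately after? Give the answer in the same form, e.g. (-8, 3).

(5, 10)

Step-to-step displacements: (+5, +1), (-4, +1), (+3, +1), (+5, +1), (-4, +1), (+3, +1) — a repeating cycle of length 3.
step 7: apply (+5, +1) → (5, 10)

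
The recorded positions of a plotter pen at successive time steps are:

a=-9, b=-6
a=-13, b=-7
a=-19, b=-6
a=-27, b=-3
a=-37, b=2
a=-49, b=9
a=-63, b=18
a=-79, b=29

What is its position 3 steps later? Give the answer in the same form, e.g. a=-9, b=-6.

a=-139, b=74

Taking differences between consecutive positions: (-4,-1), (-6,+1), (-8,+3), (-10,+5), (-12,+7), (-14,+9), (-16,+11). These grow by (-2,+2) each step.
step 8: a=-79, b=29 + (-18,+13) → a=-97, b=42
step 9: a=-97, b=42 + (-20,+15) → a=-117, b=57
step 10: a=-117, b=57 + (-22,+17) → a=-139, b=74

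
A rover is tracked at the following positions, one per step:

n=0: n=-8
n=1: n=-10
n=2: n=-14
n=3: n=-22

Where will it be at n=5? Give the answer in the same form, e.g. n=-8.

Consecutive displacements -2, -4, -8 scale by a factor of 2 each step.
step 4: -22 − 16 → n=-38
step 5: -38 − 32 → n=-70

n=-70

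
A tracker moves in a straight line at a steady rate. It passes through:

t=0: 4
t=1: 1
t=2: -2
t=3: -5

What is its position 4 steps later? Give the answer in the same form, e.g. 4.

The position changes by -3 every step.
step 4: -5 − 3 → -8
step 5: -8 − 3 → -11
step 6: -11 − 3 → -14
step 7: -14 − 3 → -17

-17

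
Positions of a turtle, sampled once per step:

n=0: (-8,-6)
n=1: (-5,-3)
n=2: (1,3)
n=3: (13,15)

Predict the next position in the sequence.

(37,39)

Step-to-step displacements: (+3,+3), (+6,+6), (+12,+12); each is 2× the previous.
step 4: (13,15) + (+24,+24) → (37,39)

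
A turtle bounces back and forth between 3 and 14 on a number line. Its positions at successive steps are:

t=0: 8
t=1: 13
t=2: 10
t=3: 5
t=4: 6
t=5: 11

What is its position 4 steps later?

The value travels 5 per step and bounces off the walls at 3 and 14.
  step 6: 11 → 12
  step 7: 12 → 7
  step 8: 7 → 4
  step 9: 4 → 9

9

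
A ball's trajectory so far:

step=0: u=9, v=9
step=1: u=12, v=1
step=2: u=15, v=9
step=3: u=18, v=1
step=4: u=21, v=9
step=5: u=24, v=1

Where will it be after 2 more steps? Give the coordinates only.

u=30, v=1

The u coordinate changes by +3 each step, so at step 7 it is 9 + 7·(3) = 30.
The v coordinate repeats the cycle [9, 1] with period 2; step 7 mod 2 = 1, giving 1.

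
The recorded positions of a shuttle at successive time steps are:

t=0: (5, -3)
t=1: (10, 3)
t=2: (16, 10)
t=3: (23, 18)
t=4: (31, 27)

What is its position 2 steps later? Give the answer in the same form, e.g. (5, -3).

(50, 48)

Successive displacements: (+5, +6), (+6, +7), (+7, +8), (+8, +9) — each changes by (+1, +1).
step 5: (31, 27) + (+9, +10) → (40, 37)
step 6: (40, 37) + (+10, +11) → (50, 48)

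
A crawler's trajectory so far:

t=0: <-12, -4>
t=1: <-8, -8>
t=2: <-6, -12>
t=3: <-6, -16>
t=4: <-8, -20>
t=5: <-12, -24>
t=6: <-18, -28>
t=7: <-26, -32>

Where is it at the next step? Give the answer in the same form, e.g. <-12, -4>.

First differences are <+4, -4>, <+2, -4>, <+0, -4>, <-2, -4>, <-4, -4>, <-6, -4>, <-8, -4>; their common second difference is <-2, +0> (constant acceleration).
step 8: <-26, -32> + <-10, -4> → <-36, -36>

<-36, -36>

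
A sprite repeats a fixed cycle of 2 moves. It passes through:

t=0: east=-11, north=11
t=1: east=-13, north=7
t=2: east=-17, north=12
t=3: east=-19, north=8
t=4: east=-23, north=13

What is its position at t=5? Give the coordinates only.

Differencing gives (-2, -4), (-4, +5), (-2, -4), (-4, +5). This is the pattern (-2, -4), (-4, +5) repeated.
step 5: apply (-2, -4) → east=-25, north=9

east=-25, north=9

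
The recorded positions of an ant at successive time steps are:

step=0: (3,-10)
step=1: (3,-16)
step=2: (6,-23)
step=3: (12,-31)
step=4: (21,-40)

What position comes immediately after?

Taking differences between consecutive positions: (+0,-6), (+3,-7), (+6,-8), (+9,-9). These grow by (+3,-1) each step.
step 5: (21,-40) + (+12,-10) → (33,-50)

(33,-50)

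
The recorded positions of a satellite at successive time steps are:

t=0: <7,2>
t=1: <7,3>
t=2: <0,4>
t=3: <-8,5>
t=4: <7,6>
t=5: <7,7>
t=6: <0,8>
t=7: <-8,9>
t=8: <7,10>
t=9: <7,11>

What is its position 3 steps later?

The first coordinate repeats the cycle [7, 7, 0, -8] with period 4; step 12 mod 4 = 0, giving 7.
The second coordinate changes by +1 each step, so at step 12 it is 2 + 12·(1) = 14.

<7,14>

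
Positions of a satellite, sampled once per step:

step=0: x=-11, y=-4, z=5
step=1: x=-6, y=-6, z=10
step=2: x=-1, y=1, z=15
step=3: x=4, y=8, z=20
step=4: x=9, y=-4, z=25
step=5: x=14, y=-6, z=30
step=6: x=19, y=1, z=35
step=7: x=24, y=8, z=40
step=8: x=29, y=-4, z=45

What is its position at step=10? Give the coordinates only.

x=39, y=1, z=55

The x coordinate changes by +5 each step, so at step 10 it is -11 + 10·(5) = 39.
The y coordinate repeats the cycle [-4, -6, 1, 8] with period 4; step 10 mod 4 = 2, giving 1.
The z coordinate changes by +5 each step, so at step 10 it is 5 + 10·(5) = 55.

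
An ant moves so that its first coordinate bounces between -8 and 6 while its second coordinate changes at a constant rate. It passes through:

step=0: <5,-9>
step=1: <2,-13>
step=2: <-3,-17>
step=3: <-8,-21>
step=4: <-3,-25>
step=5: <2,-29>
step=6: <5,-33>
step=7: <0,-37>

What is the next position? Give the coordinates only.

The first coordinate reflects between -8 and 6, moving 5 per step.
  step 8: 0 → -5
The second coordinate changes by -4 each step: at step 8 it is -41.

<-5,-41>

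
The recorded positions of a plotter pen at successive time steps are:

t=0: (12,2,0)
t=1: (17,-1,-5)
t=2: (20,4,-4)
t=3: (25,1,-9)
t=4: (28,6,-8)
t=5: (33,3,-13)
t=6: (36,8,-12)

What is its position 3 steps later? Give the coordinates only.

The moves between consecutive positions are (+5,-3,-5), (+3,+5,+1), (+5,-3,-5), (+3,+5,+1), (+5,-3,-5), (+3,+5,+1); they repeat the 2-cycle [(+5,-3,-5), (+3,+5,+1)].
step 7: apply (+5,-3,-5) → (41,5,-17)
step 8: apply (+3,+5,+1) → (44,10,-16)
step 9: apply (+5,-3,-5) → (49,7,-21)

(49,7,-21)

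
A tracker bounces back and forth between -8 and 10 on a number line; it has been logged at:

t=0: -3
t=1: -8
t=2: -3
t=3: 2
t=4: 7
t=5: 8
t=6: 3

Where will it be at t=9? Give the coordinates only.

-4

The value reflects between -8 and 10, moving 5 per step.
  step 7: 3 → -2
  step 8: -2 → -7
  step 9: -7 → -4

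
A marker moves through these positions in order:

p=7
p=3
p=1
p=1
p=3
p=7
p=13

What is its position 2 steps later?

p=31

Successive displacements: -4, -2, +0, +2, +4, +6 — each changes by +2.
step 7: 13 + 8 → p=21
step 8: 21 + 10 → p=31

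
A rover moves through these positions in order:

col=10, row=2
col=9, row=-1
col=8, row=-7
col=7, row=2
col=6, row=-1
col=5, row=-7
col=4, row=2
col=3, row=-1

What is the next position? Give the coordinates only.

col=2, row=-7

Col: linear, -1 per step → 2 at step 8.
Row: cycles through 2, -1, -7 every 3 steps. Step 8 lands at position 2 of the cycle → -7.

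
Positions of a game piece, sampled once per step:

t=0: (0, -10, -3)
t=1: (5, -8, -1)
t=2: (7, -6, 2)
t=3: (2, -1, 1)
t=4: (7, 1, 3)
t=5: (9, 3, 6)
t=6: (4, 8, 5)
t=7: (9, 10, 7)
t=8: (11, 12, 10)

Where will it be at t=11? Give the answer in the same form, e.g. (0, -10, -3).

(13, 21, 14)

The moves between consecutive positions are (+5, +2, +2), (+2, +2, +3), (-5, +5, -1), (+5, +2, +2), (+2, +2, +3), (-5, +5, -1), (+5, +2, +2), (+2, +2, +3); they repeat the 3-cycle [(+5, +2, +2), (+2, +2, +3), (-5, +5, -1)].
step 9: apply (-5, +5, -1) → (6, 17, 9)
step 10: apply (+5, +2, +2) → (11, 19, 11)
step 11: apply (+2, +2, +3) → (13, 21, 14)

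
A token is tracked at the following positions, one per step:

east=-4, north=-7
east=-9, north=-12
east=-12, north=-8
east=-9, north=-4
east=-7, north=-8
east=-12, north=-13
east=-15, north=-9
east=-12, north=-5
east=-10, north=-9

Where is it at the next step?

Differencing gives (-5, -5), (-3, +4), (+3, +4), (+2, -4), (-5, -5), (-3, +4), (+3, +4), (+2, -4). This is the pattern (-5, -5), (-3, +4), (+3, +4), (+2, -4) repeated.
step 9: apply (-5, -5) → east=-15, north=-14

east=-15, north=-14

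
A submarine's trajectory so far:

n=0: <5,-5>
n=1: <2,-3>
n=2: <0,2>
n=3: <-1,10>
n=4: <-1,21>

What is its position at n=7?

<5,72>

Successive displacements: <-3,+2>, <-2,+5>, <-1,+8>, <+0,+11> — each changes by <+1,+3>.
step 5: <-1,21> + <+1,+14> → <0,35>
step 6: <0,35> + <+2,+17> → <2,52>
step 7: <2,52> + <+3,+20> → <5,72>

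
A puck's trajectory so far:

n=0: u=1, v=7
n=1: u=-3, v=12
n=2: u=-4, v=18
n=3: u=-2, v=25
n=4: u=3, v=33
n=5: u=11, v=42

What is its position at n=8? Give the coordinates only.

u=53, v=75

Taking differences between consecutive positions: (-4, +5), (-1, +6), (+2, +7), (+5, +8), (+8, +9). These grow by (+3, +1) each step.
step 6: u=11, v=42 + (+11, +10) → u=22, v=52
step 7: u=22, v=52 + (+14, +11) → u=36, v=63
step 8: u=36, v=63 + (+17, +12) → u=53, v=75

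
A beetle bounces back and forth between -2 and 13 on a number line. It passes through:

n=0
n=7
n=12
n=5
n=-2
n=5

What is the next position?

n=12

The value travels 7 per step and bounces off the walls at -2 and 13.
  step 6: 5 → 12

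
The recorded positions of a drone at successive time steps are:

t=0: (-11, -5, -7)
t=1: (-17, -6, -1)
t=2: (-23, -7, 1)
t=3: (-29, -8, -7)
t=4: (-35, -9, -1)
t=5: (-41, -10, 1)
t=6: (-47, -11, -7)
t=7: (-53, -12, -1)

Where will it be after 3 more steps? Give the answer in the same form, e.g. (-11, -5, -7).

(-71, -15, -1)

The first coordinate changes by -6 each step, so at step 10 it is -11 + 10·(-6) = -71.
The second coordinate changes by -1 each step, so at step 10 it is -5 + 10·(-1) = -15.
The third coordinate repeats the cycle [-7, -1, 1] with period 3; step 10 mod 3 = 1, giving -1.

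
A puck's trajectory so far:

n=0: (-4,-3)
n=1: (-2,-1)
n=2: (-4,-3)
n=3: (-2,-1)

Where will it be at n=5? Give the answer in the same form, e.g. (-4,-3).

(-2,-1)

Consecutive displacements (+2,+2), (-2,-2), (+2,+2) scale by a factor of -1 each step.
step 4: (-2,-1) + (-2,-2) → (-4,-3)
step 5: (-4,-3) + (+2,+2) → (-2,-1)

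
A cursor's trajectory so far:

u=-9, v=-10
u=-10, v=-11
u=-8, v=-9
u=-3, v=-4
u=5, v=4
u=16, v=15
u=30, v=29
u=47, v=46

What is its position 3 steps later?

u=116, v=115

Taking differences between consecutive positions: (-1, -1), (+2, +2), (+5, +5), (+8, +8), (+11, +11), (+14, +14), (+17, +17). These grow by (+3, +3) each step.
step 8: u=47, v=46 + (+20, +20) → u=67, v=66
step 9: u=67, v=66 + (+23, +23) → u=90, v=89
step 10: u=90, v=89 + (+26, +26) → u=116, v=115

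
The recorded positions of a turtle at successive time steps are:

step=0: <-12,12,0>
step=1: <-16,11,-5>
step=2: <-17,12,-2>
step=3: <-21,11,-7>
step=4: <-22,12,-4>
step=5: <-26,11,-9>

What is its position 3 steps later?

<-32,12,-8>

Differencing gives <-4,-1,-5>, <-1,+1,+3>, <-4,-1,-5>, <-1,+1,+3>, <-4,-1,-5>. This is the pattern <-4,-1,-5>, <-1,+1,+3> repeated.
step 6: apply <-1,+1,+3> → <-27,12,-6>
step 7: apply <-4,-1,-5> → <-31,11,-11>
step 8: apply <-1,+1,+3> → <-32,12,-8>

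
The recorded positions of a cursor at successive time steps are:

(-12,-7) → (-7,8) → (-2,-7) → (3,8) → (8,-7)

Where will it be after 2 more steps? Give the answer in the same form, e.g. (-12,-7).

(18,-7)

First: linear, +5 per step → 18 at step 6.
Second: cycles through -7, 8 every 2 steps. Step 6 lands at position 0 of the cycle → -7.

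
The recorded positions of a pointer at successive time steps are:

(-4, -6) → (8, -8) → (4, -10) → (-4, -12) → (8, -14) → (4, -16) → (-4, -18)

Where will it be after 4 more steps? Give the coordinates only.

(8, -26)

The first coordinate repeats the cycle [-4, 8, 4] with period 3; step 10 mod 3 = 1, giving 8.
The second coordinate changes by -2 each step, so at step 10 it is -6 + 10·(-2) = -26.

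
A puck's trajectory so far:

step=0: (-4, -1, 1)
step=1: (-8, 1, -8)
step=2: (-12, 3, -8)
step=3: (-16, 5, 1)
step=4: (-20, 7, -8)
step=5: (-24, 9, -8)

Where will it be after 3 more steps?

(-36, 15, -8)

First: linear, -4 per step → -36 at step 8.
Second: linear, +2 per step → 15 at step 8.
Third: cycles through 1, -8, -8 every 3 steps. Step 8 lands at position 2 of the cycle → -8.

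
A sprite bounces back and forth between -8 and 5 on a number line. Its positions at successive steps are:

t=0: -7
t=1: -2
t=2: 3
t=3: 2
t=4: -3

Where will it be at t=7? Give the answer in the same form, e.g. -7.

2

The value travels 5 per step and bounces off the walls at -8 and 5.
  step 5: -3 → -8
  step 6: -8 → -3
  step 7: -3 → 2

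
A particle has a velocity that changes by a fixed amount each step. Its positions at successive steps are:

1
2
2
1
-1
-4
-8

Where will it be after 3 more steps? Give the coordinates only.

Taking differences between consecutive positions: +1, +0, -1, -2, -3, -4. These grow by -1 each step.
step 7: -8 − 5 → -13
step 8: -13 − 6 → -19
step 9: -19 − 7 → -26

-26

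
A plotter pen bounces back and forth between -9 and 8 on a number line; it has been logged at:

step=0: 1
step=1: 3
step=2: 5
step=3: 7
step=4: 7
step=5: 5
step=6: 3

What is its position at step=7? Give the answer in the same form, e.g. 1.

1

The value travels 2 per step and bounces off the walls at -9 and 8.
  step 7: 3 → 1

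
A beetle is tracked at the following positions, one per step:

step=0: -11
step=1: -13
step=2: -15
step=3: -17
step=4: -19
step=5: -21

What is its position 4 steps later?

-29

Each step adds -2 to the position.
step 6: -21 − 2 → -23
step 7: -23 − 2 → -25
step 8: -25 − 2 → -27
step 9: -27 − 2 → -29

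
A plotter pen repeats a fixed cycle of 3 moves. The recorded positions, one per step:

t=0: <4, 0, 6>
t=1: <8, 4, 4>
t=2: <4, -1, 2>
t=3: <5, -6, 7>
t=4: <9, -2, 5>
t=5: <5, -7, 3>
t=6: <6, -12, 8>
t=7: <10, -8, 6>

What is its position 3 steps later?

<11, -14, 7>

Differencing gives <+4, +4, -2>, <-4, -5, -2>, <+1, -5, +5>, <+4, +4, -2>, <-4, -5, -2>, <+1, -5, +5>, <+4, +4, -2>. This is the pattern <+4, +4, -2>, <-4, -5, -2>, <+1, -5, +5> repeated.
step 8: apply <-4, -5, -2> → <6, -13, 4>
step 9: apply <+1, -5, +5> → <7, -18, 9>
step 10: apply <+4, +4, -2> → <11, -14, 7>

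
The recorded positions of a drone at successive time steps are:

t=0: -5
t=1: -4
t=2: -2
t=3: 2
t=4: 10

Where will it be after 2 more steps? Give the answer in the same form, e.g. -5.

58

Consecutive displacements +1, +2, +4, +8 scale by a factor of 2 each step.
step 5: 10 + 16 → 26
step 6: 26 + 32 → 58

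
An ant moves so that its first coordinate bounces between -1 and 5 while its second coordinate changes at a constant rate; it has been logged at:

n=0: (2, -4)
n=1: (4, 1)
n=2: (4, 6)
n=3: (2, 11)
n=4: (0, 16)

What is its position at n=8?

The first coordinate reflects between -1 and 5, moving 2 per step.
  step 5: 0 → 0
  step 6: 0 → 2
  step 7: 2 → 4
  step 8: 4 → 4
The second coordinate changes by +5 each step: at step 8 it is 36.

(4, 36)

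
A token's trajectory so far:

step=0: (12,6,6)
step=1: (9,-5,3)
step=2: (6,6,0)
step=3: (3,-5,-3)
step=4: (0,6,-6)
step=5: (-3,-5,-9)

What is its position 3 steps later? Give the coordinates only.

(-12,6,-18)

First: linear, -3 per step → -12 at step 8.
Second: cycles through 6, -5 every 2 steps. Step 8 lands at position 0 of the cycle → 6.
Third: linear, -3 per step → -18 at step 8.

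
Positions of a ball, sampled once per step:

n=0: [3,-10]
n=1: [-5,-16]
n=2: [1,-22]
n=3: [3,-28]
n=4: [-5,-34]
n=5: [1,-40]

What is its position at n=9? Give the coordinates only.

[3,-64]

The first coordinate repeats the cycle [3, -5, 1] with period 3; step 9 mod 3 = 0, giving 3.
The second coordinate changes by -6 each step, so at step 9 it is -10 + 9·(-6) = -64.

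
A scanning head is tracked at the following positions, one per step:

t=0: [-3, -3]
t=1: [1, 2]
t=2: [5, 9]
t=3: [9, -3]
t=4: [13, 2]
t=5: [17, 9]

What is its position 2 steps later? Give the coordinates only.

The first coordinate changes by +4 each step, so at step 7 it is -3 + 7·(4) = 25.
The second coordinate repeats the cycle [-3, 2, 9] with period 3; step 7 mod 3 = 1, giving 2.

[25, 2]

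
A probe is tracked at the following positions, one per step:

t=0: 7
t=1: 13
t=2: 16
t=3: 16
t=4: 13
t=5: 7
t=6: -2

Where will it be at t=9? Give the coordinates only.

Successive displacements: +6, +3, +0, -3, -6, -9 — each changes by -3.
step 7: -2 − 12 → -14
step 8: -14 − 15 → -29
step 9: -29 − 18 → -47

-47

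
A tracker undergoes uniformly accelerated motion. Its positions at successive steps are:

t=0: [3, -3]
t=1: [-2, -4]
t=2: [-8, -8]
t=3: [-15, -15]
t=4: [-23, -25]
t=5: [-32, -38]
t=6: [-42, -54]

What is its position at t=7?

Successive displacements: [-5, -1], [-6, -4], [-7, -7], [-8, -10], [-9, -13], [-10, -16] — each changes by [-1, -3].
step 7: [-42, -54] + [-11, -19] → [-53, -73]

[-53, -73]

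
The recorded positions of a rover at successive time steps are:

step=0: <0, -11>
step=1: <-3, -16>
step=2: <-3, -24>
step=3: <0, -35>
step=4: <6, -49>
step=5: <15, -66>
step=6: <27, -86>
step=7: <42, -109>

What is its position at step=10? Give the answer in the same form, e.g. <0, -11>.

<105, -196>

Taking differences between consecutive positions: <-3, -5>, <+0, -8>, <+3, -11>, <+6, -14>, <+9, -17>, <+12, -20>, <+15, -23>. These grow by <+3, -3> each step.
step 8: <42, -109> + <+18, -26> → <60, -135>
step 9: <60, -135> + <+21, -29> → <81, -164>
step 10: <81, -164> + <+24, -32> → <105, -196>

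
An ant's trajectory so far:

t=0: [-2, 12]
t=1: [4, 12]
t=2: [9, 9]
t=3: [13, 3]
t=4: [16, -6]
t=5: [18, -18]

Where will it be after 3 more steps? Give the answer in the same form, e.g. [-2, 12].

First differences are [+6, +0], [+5, -3], [+4, -6], [+3, -9], [+2, -12]; their common second difference is [-1, -3] (constant acceleration).
step 6: [18, -18] + [+1, -15] → [19, -33]
step 7: [19, -33] + [+0, -18] → [19, -51]
step 8: [19, -51] + [-1, -21] → [18, -72]

[18, -72]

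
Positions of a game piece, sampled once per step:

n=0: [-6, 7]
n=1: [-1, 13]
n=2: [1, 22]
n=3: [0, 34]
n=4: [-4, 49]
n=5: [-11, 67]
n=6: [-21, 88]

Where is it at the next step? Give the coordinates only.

Taking differences between consecutive positions: [+5, +6], [+2, +9], [-1, +12], [-4, +15], [-7, +18], [-10, +21]. These grow by [-3, +3] each step.
step 7: [-21, 88] + [-13, +24] → [-34, 112]

[-34, 112]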